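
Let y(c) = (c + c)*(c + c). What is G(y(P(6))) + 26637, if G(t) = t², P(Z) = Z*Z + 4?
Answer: 40986637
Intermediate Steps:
P(Z) = 4 + Z² (P(Z) = Z² + 4 = 4 + Z²)
y(c) = 4*c² (y(c) = (2*c)*(2*c) = 4*c²)
G(y(P(6))) + 26637 = (4*(4 + 6²)²)² + 26637 = (4*(4 + 36)²)² + 26637 = (4*40²)² + 26637 = (4*1600)² + 26637 = 6400² + 26637 = 40960000 + 26637 = 40986637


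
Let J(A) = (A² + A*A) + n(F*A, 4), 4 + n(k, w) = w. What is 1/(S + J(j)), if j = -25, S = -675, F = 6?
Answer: 1/575 ≈ 0.0017391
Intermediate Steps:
n(k, w) = -4 + w
J(A) = 2*A² (J(A) = (A² + A*A) + (-4 + 4) = (A² + A²) + 0 = 2*A² + 0 = 2*A²)
1/(S + J(j)) = 1/(-675 + 2*(-25)²) = 1/(-675 + 2*625) = 1/(-675 + 1250) = 1/575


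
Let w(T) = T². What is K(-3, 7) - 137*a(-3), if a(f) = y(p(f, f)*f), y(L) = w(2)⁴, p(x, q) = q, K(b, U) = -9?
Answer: -35081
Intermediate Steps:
y(L) = 256 (y(L) = (2²)⁴ = 4⁴ = 256)
a(f) = 256
K(-3, 7) - 137*a(-3) = -9 - 137*256 = -9 - 35072 = -35081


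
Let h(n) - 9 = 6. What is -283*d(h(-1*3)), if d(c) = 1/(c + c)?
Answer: -283/30 ≈ -9.4333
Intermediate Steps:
h(n) = 15 (h(n) = 9 + 6 = 15)
d(c) = 1/(2*c)
-283*d(h(-1*3)) = -283/(2*15) = -283*1/30 = -283/30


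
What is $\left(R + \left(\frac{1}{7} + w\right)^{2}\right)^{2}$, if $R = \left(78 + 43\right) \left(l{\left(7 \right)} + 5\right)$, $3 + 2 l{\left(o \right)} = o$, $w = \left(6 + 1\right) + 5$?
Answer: $\frac{2374417984}{2401} \approx 9.8893 \cdot 10^{5}$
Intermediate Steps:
$w = 12$ ($w = 7 + 5 = 12$)
$l{\left(o \right)} = - \frac{3}{2} + \frac{o}{2}$
$R = 847$ ($R = \left(78 + 43\right) \left(\left(- \frac{3}{2} + \frac{1}{2} \cdot 7\right) + 5\right) = 121 \left(\left(- \frac{3}{2} + \frac{7}{2}\right) + 5\right) = 121 \left(2 + 5\right) = 121 \cdot 7 = 847$)
$\left(R + \left(\frac{1}{7} + w\right)^{2}\right)^{2} = \left(847 + \left(\frac{1}{7} + 12\right)^{2}\right)^{2} = \left(847 + \left(\frac{85}{7}\right)^{2}\right)^{2} = \left(847 + \frac{7225}{49}\right)^{2} = \left(\frac{48728}{49}\right)^{2} = \frac{2374417984}{2401}$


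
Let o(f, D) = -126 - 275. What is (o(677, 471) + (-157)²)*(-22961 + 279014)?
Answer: 6208773144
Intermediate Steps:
o(f, D) = -401
(o(677, 471) + (-157)²)*(-22961 + 279014) = (-401 + (-157)²)*(-22961 + 279014) = (-401 + 24649)*256053 = 24248*256053 = 6208773144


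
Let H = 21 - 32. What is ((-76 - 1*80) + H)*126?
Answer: -21042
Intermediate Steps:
H = -11
((-76 - 1*80) + H)*126 = ((-76 - 1*80) - 11)*126 = ((-76 - 80) - 11)*126 = (-156 - 11)*126 = -167*126 = -21042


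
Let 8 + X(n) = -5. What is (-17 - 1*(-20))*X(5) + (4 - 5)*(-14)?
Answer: -25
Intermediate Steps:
X(n) = -13 (X(n) = -8 - 5 = -13)
(-17 - 1*(-20))*X(5) + (4 - 5)*(-14) = (-17 - 1*(-20))*(-13) + (4 - 5)*(-14) = (-17 + 20)*(-13) - 1*(-14) = 3*(-13) + 14 = -39 + 14 = -25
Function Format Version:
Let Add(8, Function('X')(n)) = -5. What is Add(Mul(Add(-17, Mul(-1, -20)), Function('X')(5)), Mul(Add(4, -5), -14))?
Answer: -25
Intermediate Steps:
Function('X')(n) = -13 (Function('X')(n) = Add(-8, -5) = -13)
Add(Mul(Add(-17, Mul(-1, -20)), Function('X')(5)), Mul(Add(4, -5), -14)) = Add(Mul(Add(-17, Mul(-1, -20)), -13), Mul(Add(4, -5), -14)) = Add(Mul(Add(-17, 20), -13), Mul(-1, -14)) = Add(Mul(3, -13), 14) = Add(-39, 14) = -25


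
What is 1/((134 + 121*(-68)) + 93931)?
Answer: 1/85837 ≈ 1.1650e-5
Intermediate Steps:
1/((134 + 121*(-68)) + 93931) = 1/((134 - 8228) + 93931) = 1/(-8094 + 93931) = 1/85837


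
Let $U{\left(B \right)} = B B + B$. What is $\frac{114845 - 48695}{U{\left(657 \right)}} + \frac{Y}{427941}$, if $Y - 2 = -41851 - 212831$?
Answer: $- \frac{649138055}{1468265571} \approx -0.44211$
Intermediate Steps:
$U{\left(B \right)} = B + B^{2}$ ($U{\left(B \right)} = B^{2} + B = B + B^{2}$)
$Y = -254680$ ($Y = 2 - 254682 = -254680$)
$\frac{114845 - 48695}{U{\left(657 \right)}} + \frac{Y}{427941} = \frac{114845 - 48695}{657 \left(1 + 657\right)} - \frac{254680}{427941} = \frac{114845 - 48695}{657 \cdot 658} - \frac{254680}{427941} = \frac{66150}{432306} - \frac{254680}{427941} = 66150 \cdot \frac{1}{432306} - \frac{254680}{427941} = \frac{525}{3431} - \frac{254680}{427941} = - \frac{649138055}{1468265571}$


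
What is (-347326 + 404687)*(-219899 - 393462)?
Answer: -35183000321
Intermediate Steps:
(-347326 + 404687)*(-219899 - 393462) = 57361*(-613361) = -35183000321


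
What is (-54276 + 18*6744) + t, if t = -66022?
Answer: 1094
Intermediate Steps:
(-54276 + 18*6744) + t = (-54276 + 18*6744) - 66022 = (-54276 + 121392) - 66022 = 67116 - 66022 = 1094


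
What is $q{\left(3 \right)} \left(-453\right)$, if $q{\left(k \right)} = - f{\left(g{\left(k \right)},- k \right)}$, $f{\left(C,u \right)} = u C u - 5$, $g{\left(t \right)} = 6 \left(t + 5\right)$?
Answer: $193431$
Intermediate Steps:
$g{\left(t \right)} = 30 + 6 t$ ($g{\left(t \right)} = 6 \left(5 + t\right) = 30 + 6 t$)
$f{\left(C,u \right)} = -5 + C u^{2}$ ($f{\left(C,u \right)} = C u u - 5 = C u^{2} - 5 = -5 + C u^{2}$)
$q{\left(k \right)} = 5 - k^{2} \left(30 + 6 k\right)$ ($q{\left(k \right)} = - (-5 + \left(30 + 6 k\right) \left(- k\right)^{2}) = - (-5 + \left(30 + 6 k\right) k^{2}) = - (-5 + k^{2} \left(30 + 6 k\right)) = 5 - k^{2} \left(30 + 6 k\right)$)
$q{\left(3 \right)} \left(-453\right) = \left(5 - 6 \cdot 3^{2} \left(5 + 3\right)\right) \left(-453\right) = \left(5 - 54 \cdot 8\right) \left(-453\right) = \left(5 - 432\right) \left(-453\right) = \left(-427\right) \left(-453\right) = 193431$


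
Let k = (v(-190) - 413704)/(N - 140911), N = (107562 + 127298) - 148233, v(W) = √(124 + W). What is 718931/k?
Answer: 8072699318968208/85575499841 + 19513225202*I*√66/85575499841 ≈ 94334.0 + 1.8525*I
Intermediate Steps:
N = 86627 (N = 234860 - 148233 = 86627)
k = 103426/13571 - I*√66/54284 (k = (√(124 - 190) - 413704)/(86627 - 140911) = (√(-66) - 413704)/(-54284) = (I*√66 - 413704)*(-1/54284) = (-413704 + I*√66)*(-1/54284) = 103426/13571 - I*√66/54284 ≈ 7.6211 - 0.00014966*I)
718931/k = 718931/(103426/13571 - I*√66/54284)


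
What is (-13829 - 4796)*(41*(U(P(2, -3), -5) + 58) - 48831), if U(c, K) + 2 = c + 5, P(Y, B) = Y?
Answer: 861369000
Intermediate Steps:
U(c, K) = 3 + c (U(c, K) = -2 + (c + 5) = -2 + (5 + c) = 3 + c)
(-13829 - 4796)*(41*(U(P(2, -3), -5) + 58) - 48831) = (-13829 - 4796)*(41*((3 + 2) + 58) - 48831) = -18625*(41*(5 + 58) - 48831) = -18625*(41*63 - 48831) = -18625*(2583 - 48831) = -18625*(-46248) = 861369000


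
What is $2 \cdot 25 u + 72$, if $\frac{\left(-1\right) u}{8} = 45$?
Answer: $-17928$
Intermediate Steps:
$u = -360$ ($u = \left(-8\right) 45 = -360$)
$2 \cdot 25 u + 72 = 2 \cdot 25 \left(-360\right) + 72 = 50 \left(-360\right) + 72 = -18000 + 72 = -17928$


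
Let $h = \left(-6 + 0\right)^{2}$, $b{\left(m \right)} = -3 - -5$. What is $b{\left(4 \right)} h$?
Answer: $72$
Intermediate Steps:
$b{\left(m \right)} = 2$ ($b{\left(m \right)} = -3 + 5 = 2$)
$h = 36$ ($h = \left(-6\right)^{2} = 36$)
$b{\left(4 \right)} h = 2 \cdot 36 = 72$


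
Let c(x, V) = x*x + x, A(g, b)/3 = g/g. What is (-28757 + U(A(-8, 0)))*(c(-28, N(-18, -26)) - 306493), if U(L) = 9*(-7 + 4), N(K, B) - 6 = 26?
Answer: 8800333808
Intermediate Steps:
A(g, b) = 3 (A(g, b) = 3*(g/g) = 3*1 = 3)
N(K, B) = 32 (N(K, B) = 6 + 26 = 32)
U(L) = -27 (U(L) = 9*(-3) = -27)
c(x, V) = x + x² (c(x, V) = x² + x = x + x²)
(-28757 + U(A(-8, 0)))*(c(-28, N(-18, -26)) - 306493) = (-28757 - 27)*(-28*(1 - 28) - 306493) = -28784*(-28*(-27) - 306493) = -28784*(756 - 306493) = -28784*(-305737) = 8800333808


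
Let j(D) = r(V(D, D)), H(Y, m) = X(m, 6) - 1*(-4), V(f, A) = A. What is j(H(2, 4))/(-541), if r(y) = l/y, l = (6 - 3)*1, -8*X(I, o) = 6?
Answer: -12/7033 ≈ -0.0017062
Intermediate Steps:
X(I, o) = -3/4 (X(I, o) = -1/8*6 = -3/4)
l = 3 (l = 3*1 = 3)
H(Y, m) = 13/4 (H(Y, m) = -3/4 - 1*(-4) = -3/4 + 4 = 13/4)
r(y) = 3/y
j(D) = 3/D
j(H(2, 4))/(-541) = (3/(13/4))/(-541) = (3*(4/13))*(-1/541) = (12/13)*(-1/541) = -12/7033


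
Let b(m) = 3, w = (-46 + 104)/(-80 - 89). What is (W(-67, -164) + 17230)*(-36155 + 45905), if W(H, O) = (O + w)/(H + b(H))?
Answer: 34947647625/208 ≈ 1.6802e+8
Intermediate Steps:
w = -58/169 (w = 58/(-169) = 58*(-1/169) = -58/169 ≈ -0.34320)
W(H, O) = (-58/169 + O)/(3 + H) (W(H, O) = (O - 58/169)/(H + 3) = (-58/169 + O)/(3 + H))
(W(-67, -164) + 17230)*(-36155 + 45905) = ((-58/169 - 164)/(3 - 67) + 17230)*(-36155 + 45905) = (-27774/169/(-64) + 17230)*9750 = (-1/64*(-27774/169) + 17230)*9750 = (13887/5408 + 17230)*9750 = (93193727/5408)*9750 = 34947647625/208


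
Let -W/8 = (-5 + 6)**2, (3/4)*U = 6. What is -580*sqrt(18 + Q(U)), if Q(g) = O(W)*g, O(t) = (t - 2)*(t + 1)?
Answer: -9860*sqrt(2) ≈ -13944.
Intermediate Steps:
U = 8 (U = (4/3)*6 = 8)
W = -8 (W = -8*(-5 + 6)**2 = -8*1**2 = -8*1 = -8)
O(t) = (1 + t)*(-2 + t) (O(t) = (-2 + t)*(1 + t) = (1 + t)*(-2 + t))
Q(g) = 70*g (Q(g) = (-2 + (-8)**2 - 1*(-8))*g = (-2 + 64 + 8)*g = 70*g)
-580*sqrt(18 + Q(U)) = -580*sqrt(18 + 70*8) = -580*sqrt(18 + 560) = -9860*sqrt(2)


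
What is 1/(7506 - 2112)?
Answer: 1/5394 ≈ 0.00018539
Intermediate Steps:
1/(7506 - 2112) = 1/5394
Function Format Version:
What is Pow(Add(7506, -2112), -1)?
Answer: Rational(1, 5394) ≈ 0.00018539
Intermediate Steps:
Pow(Add(7506, -2112), -1) = Pow(5394, -1) = Rational(1, 5394)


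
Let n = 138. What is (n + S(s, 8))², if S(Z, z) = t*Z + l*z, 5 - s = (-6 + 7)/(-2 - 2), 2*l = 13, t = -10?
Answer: 75625/4 ≈ 18906.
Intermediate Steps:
l = 13/2 (l = (½)*13 = 13/2 ≈ 6.5000)
s = 21/4 (s = 5 - (-6 + 7)/(-2 - 2) = 5 - 1/(-4) = 5 - (-1)/4 = 5 - 1*(-¼) = 5 + ¼ = 21/4 ≈ 5.2500)
S(Z, z) = -10*Z + 13*z/2
(n + S(s, 8))² = (138 + (-10*21/4 + (13/2)*8))² = (138 + (-105/2 + 52))² = (138 - ½)² = (275/2)² = 75625/4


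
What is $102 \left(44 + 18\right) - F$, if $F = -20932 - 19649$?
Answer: $46905$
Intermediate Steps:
$F = -40581$ ($F = -20932 - 19649 = -40581$)
$102 \left(44 + 18\right) - F = 102 \left(44 + 18\right) - -40581 = 102 \cdot 62 + 40581 = 6324 + 40581 = 46905$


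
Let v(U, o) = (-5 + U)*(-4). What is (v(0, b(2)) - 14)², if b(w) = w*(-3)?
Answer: 36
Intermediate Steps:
b(w) = -3*w
v(U, o) = 20 - 4*U
(v(0, b(2)) - 14)² = ((20 - 4*0) - 14)² = ((20 + 0) - 14)² = (20 - 14)² = 6² = 36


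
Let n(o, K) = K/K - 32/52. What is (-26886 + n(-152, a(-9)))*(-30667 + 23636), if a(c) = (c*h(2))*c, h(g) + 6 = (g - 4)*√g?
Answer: 2457425903/13 ≈ 1.8903e+8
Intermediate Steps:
h(g) = -6 + √g*(-4 + g) (h(g) = -6 + (g - 4)*√g = -6 + (-4 + g)*√g = -6 + √g*(-4 + g))
a(c) = c²*(-6 - 2*√2) (a(c) = (c*(-6 + 2^(3/2) - 4*√2))*c = (c*(-6 + 2*√2 - 4*√2))*c = (c*(-6 - 2*√2))*c = c²*(-6 - 2*√2))
n(o, K) = 5/13 (n(o, K) = 1 - 32*1/52 = 1 - 8/13 = 5/13)
(-26886 + n(-152, a(-9)))*(-30667 + 23636) = (-26886 + 5/13)*(-30667 + 23636) = -349513/13*(-7031) = 2457425903/13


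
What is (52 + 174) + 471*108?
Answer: 51094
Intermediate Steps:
(52 + 174) + 471*108 = 226 + 50868 = 51094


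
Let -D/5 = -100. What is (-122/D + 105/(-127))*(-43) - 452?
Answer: -12889129/31750 ≈ -405.96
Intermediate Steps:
D = 500 (D = -5*(-100) = 500)
(-122/D + 105/(-127))*(-43) - 452 = (-122/500 + 105/(-127))*(-43) - 452 = (-122*1/500 + 105*(-1/127))*(-43) - 452 = (-61/250 - 105/127)*(-43) - 452 = -33997/31750*(-43) - 452 = 1461871/31750 - 452 = -12889129/31750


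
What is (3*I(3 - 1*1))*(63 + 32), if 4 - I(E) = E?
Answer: 570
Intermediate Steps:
I(E) = 4 - E
(3*I(3 - 1*1))*(63 + 32) = (3*(4 - (3 - 1*1)))*(63 + 32) = (3*(4 - (3 - 1)))*95 = (3*(4 - 1*2))*95 = (3*(4 - 2))*95 = (3*2)*95 = 6*95 = 570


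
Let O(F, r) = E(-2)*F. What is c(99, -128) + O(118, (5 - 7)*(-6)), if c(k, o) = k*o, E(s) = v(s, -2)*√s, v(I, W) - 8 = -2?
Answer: -12672 + 708*I*√2 ≈ -12672.0 + 1001.3*I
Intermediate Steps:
v(I, W) = 6 (v(I, W) = 8 - 2 = 6)
E(s) = 6*√s
O(F, r) = 6*I*F*√2 (O(F, r) = (6*√(-2))*F = (6*(I*√2))*F = (6*I*√2)*F = 6*I*F*√2)
c(99, -128) + O(118, (5 - 7)*(-6)) = 99*(-128) + 6*I*118*√2 = -12672 + 708*I*√2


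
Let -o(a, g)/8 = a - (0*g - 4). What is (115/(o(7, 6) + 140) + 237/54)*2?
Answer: 3089/234 ≈ 13.201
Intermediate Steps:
o(a, g) = -32 - 8*a (o(a, g) = -8*(a - (0*g - 4)) = -8*(a - (0 - 4)) = -8*(a - 1*(-4)) = -8*(a + 4) = -8*(4 + a) = -32 - 8*a)
(115/(o(7, 6) + 140) + 237/54)*2 = (115/((-32 - 8*7) + 140) + 237/54)*2 = (115/((-32 - 56) + 140) + 237*(1/54))*2 = (115/(-88 + 140) + 79/18)*2 = (115/52 + 79/18)*2 = (3089/468)*2 = 3089/234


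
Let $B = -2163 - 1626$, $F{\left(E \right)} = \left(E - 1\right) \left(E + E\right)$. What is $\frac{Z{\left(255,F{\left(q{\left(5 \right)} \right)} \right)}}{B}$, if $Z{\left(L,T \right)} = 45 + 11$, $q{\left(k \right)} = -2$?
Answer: $- \frac{56}{3789} \approx -0.01478$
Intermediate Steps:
$F{\left(E \right)} = 2 E \left(-1 + E\right)$ ($F{\left(E \right)} = \left(-1 + E\right) 2 E = 2 E \left(-1 + E\right)$)
$Z{\left(L,T \right)} = 56$
$B = -3789$
$\frac{Z{\left(255,F{\left(q{\left(5 \right)} \right)} \right)}}{B} = \frac{56}{-3789} = 56 \left(- \frac{1}{3789}\right) = - \frac{56}{3789}$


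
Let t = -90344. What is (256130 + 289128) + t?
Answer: 454914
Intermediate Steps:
(256130 + 289128) + t = (256130 + 289128) - 90344 = 545258 - 90344 = 454914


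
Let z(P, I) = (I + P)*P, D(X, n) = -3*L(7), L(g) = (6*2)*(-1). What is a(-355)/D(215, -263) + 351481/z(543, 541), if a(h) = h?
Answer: -8179331/882918 ≈ -9.2640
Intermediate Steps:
L(g) = -12 (L(g) = 12*(-1) = -12)
D(X, n) = 36 (D(X, n) = -3*(-12) = 36)
z(P, I) = P*(I + P)
a(-355)/D(215, -263) + 351481/z(543, 541) = -355/36 + 351481/((543*(541 + 543))) = -355*1/36 + 351481/((543*1084)) = -355/36 + 351481/588612 = -8179331/882918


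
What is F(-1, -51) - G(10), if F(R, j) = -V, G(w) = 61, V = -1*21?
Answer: -40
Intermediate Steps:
V = -21
F(R, j) = 21 (F(R, j) = -1*(-21) = 21)
F(-1, -51) - G(10) = 21 - 1*61 = 21 - 61 = -40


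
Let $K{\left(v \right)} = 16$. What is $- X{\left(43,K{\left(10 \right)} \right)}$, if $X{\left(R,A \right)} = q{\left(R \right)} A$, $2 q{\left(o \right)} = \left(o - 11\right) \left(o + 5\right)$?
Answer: $-12288$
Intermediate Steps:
$q{\left(o \right)} = \frac{\left(-11 + o\right) \left(5 + o\right)}{2}$ ($q{\left(o \right)} = \frac{\left(o - 11\right) \left(o + 5\right)}{2} = \frac{\left(-11 + o\right) \left(5 + o\right)}{2}$)
$X{\left(R,A \right)} = A \left(- \frac{55}{2} + \frac{R^{2}}{2} - 3 R\right)$ ($X{\left(R,A \right)} = \left(- \frac{55}{2} + \frac{R^{2}}{2} - 3 R\right) A = A \left(- \frac{55}{2} + \frac{R^{2}}{2} - 3 R\right)$)
$- X{\left(43,K{\left(10 \right)} \right)} = - \frac{16 \left(-55 + 43^{2} - 258\right)}{2} = - \frac{16 \left(-55 + 1849 - 258\right)}{2} = - \frac{16 \cdot 1536}{2} = \left(-1\right) 12288 = -12288$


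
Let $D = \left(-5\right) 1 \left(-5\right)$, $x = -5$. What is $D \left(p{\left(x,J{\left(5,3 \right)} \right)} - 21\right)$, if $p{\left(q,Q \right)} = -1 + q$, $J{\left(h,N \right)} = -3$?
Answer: $-675$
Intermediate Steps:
$D = 25$ ($D = \left(-5\right) \left(-5\right) = 25$)
$D \left(p{\left(x,J{\left(5,3 \right)} \right)} - 21\right) = 25 \left(\left(-1 - 5\right) - 21\right) = 25 \left(-6 - 21\right) = 25 \left(-27\right) = -675$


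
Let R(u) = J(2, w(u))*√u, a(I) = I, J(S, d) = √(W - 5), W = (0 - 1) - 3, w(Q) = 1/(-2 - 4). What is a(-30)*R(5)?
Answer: -90*I*√5 ≈ -201.25*I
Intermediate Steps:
w(Q) = -⅙ (w(Q) = 1/(-6) = -⅙)
W = -4 (W = -1 - 3 = -4)
J(S, d) = 3*I (J(S, d) = √(-4 - 5) = √(-9) = 3*I)
R(u) = 3*I*√u (R(u) = (3*I)*√u = 3*I*√u)
a(-30)*R(5) = -90*I*√5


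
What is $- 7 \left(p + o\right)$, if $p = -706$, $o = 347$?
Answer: $2513$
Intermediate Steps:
$- 7 \left(p + o\right) = - 7 \left(-706 + 347\right) = \left(-7\right) \left(-359\right) = 2513$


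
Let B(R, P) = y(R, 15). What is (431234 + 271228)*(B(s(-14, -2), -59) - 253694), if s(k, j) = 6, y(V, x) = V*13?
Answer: -178155602592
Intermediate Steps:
y(V, x) = 13*V
B(R, P) = 13*R
(431234 + 271228)*(B(s(-14, -2), -59) - 253694) = (431234 + 271228)*(13*6 - 253694) = 702462*(78 - 253694) = 702462*(-253616) = -178155602592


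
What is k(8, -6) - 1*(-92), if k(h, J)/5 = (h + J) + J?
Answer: 72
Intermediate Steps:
k(h, J) = 5*h + 10*J (k(h, J) = 5*((h + J) + J) = 5*((J + h) + J) = 5*(h + 2*J) = 5*h + 10*J)
k(8, -6) - 1*(-92) = (5*8 + 10*(-6)) - 1*(-92) = (40 - 60) + 92 = -20 + 92 = 72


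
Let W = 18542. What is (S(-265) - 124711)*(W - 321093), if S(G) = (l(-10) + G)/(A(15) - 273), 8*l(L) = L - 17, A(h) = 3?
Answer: 81499255986763/2160 ≈ 3.7731e+10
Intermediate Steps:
l(L) = -17/8 + L/8 (l(L) = (L - 17)/8 = (-17 + L)/8 = -17/8 + L/8)
S(G) = 1/80 - G/270 (S(G) = ((-17/8 + (1/8)*(-10)) + G)/(3 - 273) = ((-17/8 - 5/4) + G)/(-270) = (-27/8 + G)*(-1/270) = 1/80 - G/270)
(S(-265) - 124711)*(W - 321093) = ((1/80 - 1/270*(-265)) - 124711)*(18542 - 321093) = ((1/80 + 53/54) - 124711)*(-302551) = (2147/2160 - 124711)*(-302551) = -269373613/2160*(-302551) = 81499255986763/2160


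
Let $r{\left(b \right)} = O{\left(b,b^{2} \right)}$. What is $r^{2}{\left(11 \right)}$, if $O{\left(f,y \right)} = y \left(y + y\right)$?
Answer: $857435524$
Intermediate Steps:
$O{\left(f,y \right)} = 2 y^{2}$ ($O{\left(f,y \right)} = y 2 y = 2 y^{2}$)
$r{\left(b \right)} = 2 b^{4}$ ($r{\left(b \right)} = 2 \left(b^{2}\right)^{2} = 2 b^{4}$)
$r^{2}{\left(11 \right)} = \left(2 \cdot 11^{4}\right)^{2} = \left(2 \cdot 14641\right)^{2} = 29282^{2} = 857435524$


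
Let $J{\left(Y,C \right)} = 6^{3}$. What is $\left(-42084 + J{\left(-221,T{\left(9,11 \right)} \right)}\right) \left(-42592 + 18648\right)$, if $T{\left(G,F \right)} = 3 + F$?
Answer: $1002487392$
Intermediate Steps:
$J{\left(Y,C \right)} = 216$
$\left(-42084 + J{\left(-221,T{\left(9,11 \right)} \right)}\right) \left(-42592 + 18648\right) = \left(-42084 + 216\right) \left(-42592 + 18648\right) = \left(-41868\right) \left(-23944\right) = 1002487392$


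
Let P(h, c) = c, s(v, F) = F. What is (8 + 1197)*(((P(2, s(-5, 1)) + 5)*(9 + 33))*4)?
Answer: 1214640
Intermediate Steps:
(8 + 1197)*(((P(2, s(-5, 1)) + 5)*(9 + 33))*4) = (8 + 1197)*(((1 + 5)*(9 + 33))*4) = 1205*((6*42)*4) = 1205*(252*4) = 1205*1008 = 1214640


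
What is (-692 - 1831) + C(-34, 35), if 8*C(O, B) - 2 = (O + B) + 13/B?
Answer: -353161/140 ≈ -2522.6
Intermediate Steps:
C(O, B) = 1/4 + B/8 + O/8 + 13/(8*B) (C(O, B) = 1/4 + ((O + B) + 13/B)/8 = 1/4 + ((B + O) + 13/B)/8 = 1/4 + (B + O + 13/B)/8 = 1/4 + (B/8 + O/8 + 13/(8*B)) = 1/4 + B/8 + O/8 + 13/(8*B))
(-692 - 1831) + C(-34, 35) = (-692 - 1831) + (1/8)*(13 + 35*(2 + 35 - 34))/35 = -2523 + (1/8)*(1/35)*(13 + 35*3) = -2523 + (1/8)*(1/35)*(13 + 105) = -2523 + (1/8)*(1/35)*118 = -2523 + 59/140 = -353161/140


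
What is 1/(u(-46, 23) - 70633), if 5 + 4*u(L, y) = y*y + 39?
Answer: -4/281969 ≈ -1.4186e-5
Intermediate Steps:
u(L, y) = 17/2 + y**2/4 (u(L, y) = -5/4 + (y*y + 39)/4 = -5/4 + (y**2 + 39)/4 = -5/4 + (39 + y**2)/4 = -5/4 + (39/4 + y**2/4) = 17/2 + y**2/4)
1/(u(-46, 23) - 70633) = 1/((17/2 + (1/4)*23**2) - 70633) = 1/((17/2 + (1/4)*529) - 70633) = 1/((17/2 + 529/4) - 70633) = 1/(563/4 - 70633) = 1/(-281969/4) = -4/281969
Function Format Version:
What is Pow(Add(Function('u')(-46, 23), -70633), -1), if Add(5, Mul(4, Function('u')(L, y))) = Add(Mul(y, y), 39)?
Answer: Rational(-4, 281969) ≈ -1.4186e-5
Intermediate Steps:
Function('u')(L, y) = Add(Rational(17, 2), Mul(Rational(1, 4), Pow(y, 2))) (Function('u')(L, y) = Add(Rational(-5, 4), Mul(Rational(1, 4), Add(Mul(y, y), 39))) = Add(Rational(-5, 4), Mul(Rational(1, 4), Add(Pow(y, 2), 39))) = Add(Rational(-5, 4), Mul(Rational(1, 4), Add(39, Pow(y, 2)))) = Add(Rational(-5, 4), Add(Rational(39, 4), Mul(Rational(1, 4), Pow(y, 2)))) = Add(Rational(17, 2), Mul(Rational(1, 4), Pow(y, 2))))
Pow(Add(Function('u')(-46, 23), -70633), -1) = Pow(Add(Add(Rational(17, 2), Mul(Rational(1, 4), Pow(23, 2))), -70633), -1) = Pow(Add(Add(Rational(17, 2), Mul(Rational(1, 4), 529)), -70633), -1) = Pow(Add(Add(Rational(17, 2), Rational(529, 4)), -70633), -1) = Pow(Add(Rational(563, 4), -70633), -1) = Pow(Rational(-281969, 4), -1) = Rational(-4, 281969)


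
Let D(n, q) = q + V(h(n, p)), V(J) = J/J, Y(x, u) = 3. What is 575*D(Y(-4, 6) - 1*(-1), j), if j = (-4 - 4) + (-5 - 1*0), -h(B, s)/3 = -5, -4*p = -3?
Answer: -6900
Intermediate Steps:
p = ¾ (p = -¼*(-3) = ¾ ≈ 0.75000)
h(B, s) = 15 (h(B, s) = -3*(-5) = 15)
j = -13 (j = -8 + (-5 + 0) = -8 - 5 = -13)
V(J) = 1
D(n, q) = 1 + q (D(n, q) = q + 1 = 1 + q)
575*D(Y(-4, 6) - 1*(-1), j) = 575*(1 - 13) = 575*(-12) = -6900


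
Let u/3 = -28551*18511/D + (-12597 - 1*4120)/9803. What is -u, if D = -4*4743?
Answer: -55705832963/666604 ≈ -83567.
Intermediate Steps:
D = -18972
u = 55705832963/666604 (u = 3*(-28551/((-18972/18511)) + (-12597 - 1*4120)/9803) = 3*(-28551/((-18972*1/18511)) + (-12597 - 4120)*(1/9803)) = 3*(-28551/(-18972/18511) - 16717*1/9803) = 3*(-28551*(-18511/18972) - 16717/9803) = 3*(5682877/204 - 16717/9803) = 3*(55705832963/1999812) = 55705832963/666604 ≈ 83567.)
-u = -1*55705832963/666604 = -55705832963/666604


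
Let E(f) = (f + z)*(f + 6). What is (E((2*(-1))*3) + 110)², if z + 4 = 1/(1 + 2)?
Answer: 12100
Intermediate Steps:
z = -11/3 (z = -4 + 1/(1 + 2) = -4 + 1/3 = -4 + ⅓ = -11/3 ≈ -3.6667)
E(f) = (6 + f)*(-11/3 + f) (E(f) = (f - 11/3)*(f + 6) = (-11/3 + f)*(6 + f) = (6 + f)*(-11/3 + f))
(E((2*(-1))*3) + 110)² = ((-22 + ((2*(-1))*3)² + 7*((2*(-1))*3)/3) + 110)² = ((-22 + (-2*3)² + 7*(-2*3)/3) + 110)² = ((-22 + (-6)² + (7/3)*(-6)) + 110)² = ((-22 + 36 - 14) + 110)² = (0 + 110)² = 110² = 12100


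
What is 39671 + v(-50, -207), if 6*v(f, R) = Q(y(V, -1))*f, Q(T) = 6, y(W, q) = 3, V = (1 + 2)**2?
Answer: 39621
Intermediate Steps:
V = 9 (V = 3**2 = 9)
v(f, R) = f (v(f, R) = (6*f)/6 = f)
39671 + v(-50, -207) = 39671 - 50 = 39621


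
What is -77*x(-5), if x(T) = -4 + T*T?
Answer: -1617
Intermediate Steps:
x(T) = -4 + T²
-77*x(-5) = -77*(-4 + (-5)²) = -77*(-4 + 25) = -77*21 = -1617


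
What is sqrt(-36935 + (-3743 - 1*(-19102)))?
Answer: 2*I*sqrt(5394) ≈ 146.89*I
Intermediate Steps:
sqrt(-36935 + (-3743 - 1*(-19102))) = sqrt(-36935 + (-3743 + 19102)) = sqrt(-36935 + 15359) = sqrt(-21576) = 2*I*sqrt(5394)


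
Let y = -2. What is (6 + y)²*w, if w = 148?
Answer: 2368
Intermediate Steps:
(6 + y)²*w = (6 - 2)²*148 = 4²*148 = 16*148 = 2368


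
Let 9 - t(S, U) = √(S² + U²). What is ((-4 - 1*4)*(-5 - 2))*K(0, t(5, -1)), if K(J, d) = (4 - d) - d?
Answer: -784 + 112*√26 ≈ -212.91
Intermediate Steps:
t(S, U) = 9 - √(S² + U²)
K(J, d) = 4 - 2*d
((-4 - 1*4)*(-5 - 2))*K(0, t(5, -1)) = ((-4 - 1*4)*(-5 - 2))*(4 - 2*(9 - √(5² + (-1)²))) = ((-4 - 4)*(-7))*(4 - 2*(9 - √(25 + 1))) = (-8*(-7))*(4 - 2*(9 - √26)) = 56*(4 + (-18 + 2*√26)) = 56*(-14 + 2*√26) = -784 + 112*√26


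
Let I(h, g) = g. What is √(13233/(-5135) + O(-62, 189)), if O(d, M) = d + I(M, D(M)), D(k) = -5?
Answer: I*√1834622530/5135 ≈ 8.3413*I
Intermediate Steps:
O(d, M) = -5 + d (O(d, M) = d - 5 = -5 + d)
√(13233/(-5135) + O(-62, 189)) = √(13233/(-5135) + (-5 - 62)) = √(13233*(-1/5135) - 67) = √(-13233/5135 - 67) = √(-357278/5135) = I*√1834622530/5135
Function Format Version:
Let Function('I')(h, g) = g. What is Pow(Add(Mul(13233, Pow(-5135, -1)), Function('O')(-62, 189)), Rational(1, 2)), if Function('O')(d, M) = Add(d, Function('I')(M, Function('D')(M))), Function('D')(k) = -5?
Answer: Mul(Rational(1, 5135), I, Pow(1834622530, Rational(1, 2))) ≈ Mul(8.3413, I)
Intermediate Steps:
Function('O')(d, M) = Add(-5, d) (Function('O')(d, M) = Add(d, -5) = Add(-5, d))
Pow(Add(Mul(13233, Pow(-5135, -1)), Function('O')(-62, 189)), Rational(1, 2)) = Pow(Add(Mul(13233, Pow(-5135, -1)), Add(-5, -62)), Rational(1, 2)) = Pow(Add(Mul(13233, Rational(-1, 5135)), -67), Rational(1, 2)) = Pow(Add(Rational(-13233, 5135), -67), Rational(1, 2)) = Pow(Rational(-357278, 5135), Rational(1, 2)) = Mul(Rational(1, 5135), I, Pow(1834622530, Rational(1, 2)))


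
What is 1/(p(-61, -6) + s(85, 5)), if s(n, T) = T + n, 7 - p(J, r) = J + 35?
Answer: 1/123 ≈ 0.0081301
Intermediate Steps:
p(J, r) = -28 - J (p(J, r) = 7 - (J + 35) = 7 - (35 + J) = 7 + (-35 - J) = -28 - J)
1/(p(-61, -6) + s(85, 5)) = 1/((-28 - 1*(-61)) + (5 + 85)) = 1/((-28 + 61) + 90) = 1/(33 + 90) = 1/123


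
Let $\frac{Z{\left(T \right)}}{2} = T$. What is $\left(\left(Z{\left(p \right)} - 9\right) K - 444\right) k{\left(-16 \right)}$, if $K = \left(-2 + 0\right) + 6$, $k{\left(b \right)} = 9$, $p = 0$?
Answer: $-4320$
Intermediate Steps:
$Z{\left(T \right)} = 2 T$
$K = 4$ ($K = -2 + 6 = 4$)
$\left(\left(Z{\left(p \right)} - 9\right) K - 444\right) k{\left(-16 \right)} = \left(\left(2 \cdot 0 - 9\right) 4 - 444\right) 9 = \left(\left(0 - 9\right) 4 - 444\right) 9 = \left(\left(-9\right) 4 - 444\right) 9 = \left(-36 - 444\right) 9 = \left(-480\right) 9 = -4320$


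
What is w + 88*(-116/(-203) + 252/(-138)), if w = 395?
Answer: 45819/161 ≈ 284.59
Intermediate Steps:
w + 88*(-116/(-203) + 252/(-138)) = 395 + 88*(-116/(-203) + 252/(-138)) = 395 + 88*(-116*(-1/203) + 252*(-1/138)) = 395 + 88*(4/7 - 42/23) = 395 + 88*(-202/161) = 395 - 17776/161 = 45819/161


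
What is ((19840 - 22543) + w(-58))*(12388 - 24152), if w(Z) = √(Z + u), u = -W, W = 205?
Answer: 31798092 - 11764*I*√263 ≈ 3.1798e+7 - 1.9078e+5*I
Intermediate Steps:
u = -205 (u = -1*205 = -205)
w(Z) = √(-205 + Z) (w(Z) = √(Z - 205) = √(-205 + Z))
((19840 - 22543) + w(-58))*(12388 - 24152) = ((19840 - 22543) + √(-205 - 58))*(12388 - 24152) = (-2703 + √(-263))*(-11764) = (-2703 + I*√263)*(-11764) = 31798092 - 11764*I*√263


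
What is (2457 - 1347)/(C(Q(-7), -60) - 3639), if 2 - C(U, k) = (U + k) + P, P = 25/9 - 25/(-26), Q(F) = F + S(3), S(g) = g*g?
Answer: -259740/838361 ≈ -0.30982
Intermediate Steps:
S(g) = g²
Q(F) = 9 + F (Q(F) = F + 3² = F + 9 = 9 + F)
P = 875/234 (P = 25*(⅑) - 25*(-1/26) = 25/9 + 25/26 = 875/234 ≈ 3.7393)
C(U, k) = -407/234 - U - k (C(U, k) = 2 - ((U + k) + 875/234) = 2 - (875/234 + U + k) = 2 + (-875/234 - U - k) = -407/234 - U - k)
(2457 - 1347)/(C(Q(-7), -60) - 3639) = (2457 - 1347)/((-407/234 - (9 - 7) - 1*(-60)) - 3639) = 1110/((-407/234 - 1*2 + 60) - 3639) = 1110/((-407/234 - 2 + 60) - 3639) = 1110/(13165/234 - 3639) = 1110/(-838361/234) = 1110*(-234/838361) = -259740/838361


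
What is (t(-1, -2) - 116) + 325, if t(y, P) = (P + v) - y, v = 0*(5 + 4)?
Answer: 208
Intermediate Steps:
v = 0 (v = 0*9 = 0)
t(y, P) = P - y (t(y, P) = (P + 0) - y = P - y)
(t(-1, -2) - 116) + 325 = ((-2 - 1*(-1)) - 116) + 325 = ((-2 + 1) - 116) + 325 = (-1 - 116) + 325 = -117 + 325 = 208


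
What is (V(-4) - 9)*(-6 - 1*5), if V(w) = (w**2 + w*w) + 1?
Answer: -264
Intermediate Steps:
V(w) = 1 + 2*w**2 (V(w) = (w**2 + w**2) + 1 = 2*w**2 + 1 = 1 + 2*w**2)
(V(-4) - 9)*(-6 - 1*5) = ((1 + 2*(-4)**2) - 9)*(-6 - 1*5) = ((1 + 2*16) - 9)*(-6 - 5) = ((1 + 32) - 9)*(-11) = (33 - 9)*(-11) = 24*(-11) = -264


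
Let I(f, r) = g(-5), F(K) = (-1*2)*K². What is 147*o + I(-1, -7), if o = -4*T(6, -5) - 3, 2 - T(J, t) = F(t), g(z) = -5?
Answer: -31022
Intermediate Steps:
F(K) = -2*K²
T(J, t) = 2 + 2*t² (T(J, t) = 2 - (-2)*t² = 2 + 2*t²)
I(f, r) = -5
o = -211 (o = -4*(2 + 2*(-5)²) - 3 = -4*(2 + 2*25) - 3 = -4*(2 + 50) - 3 = -4*52 - 3 = -208 - 3 = -211)
147*o + I(-1, -7) = 147*(-211) - 5 = -31017 - 5 = -31022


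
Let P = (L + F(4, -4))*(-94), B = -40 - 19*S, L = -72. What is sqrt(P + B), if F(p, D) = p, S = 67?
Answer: sqrt(5079) ≈ 71.267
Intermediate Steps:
B = -1313 (B = -40 - 19*67 = -40 - 1273 = -1313)
P = 6392 (P = (-72 + 4)*(-94) = -68*(-94) = 6392)
sqrt(P + B) = sqrt(6392 - 1313) = sqrt(5079)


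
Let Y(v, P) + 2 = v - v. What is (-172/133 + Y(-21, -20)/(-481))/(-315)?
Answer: 82466/20151495 ≈ 0.0040923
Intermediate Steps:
Y(v, P) = -2 (Y(v, P) = -2 + (v - v) = -2 + 0 = -2)
(-172/133 + Y(-21, -20)/(-481))/(-315) = (-172/133 - 2/(-481))/(-315) = (-172*1/133 - 2*(-1/481))*(-1/315) = (-172/133 + 2/481)*(-1/315) = -82466/63973*(-1/315) = 82466/20151495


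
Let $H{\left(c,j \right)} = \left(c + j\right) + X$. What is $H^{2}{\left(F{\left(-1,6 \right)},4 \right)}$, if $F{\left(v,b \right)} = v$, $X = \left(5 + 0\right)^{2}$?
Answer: $784$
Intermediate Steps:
$X = 25$ ($X = 5^{2} = 25$)
$H{\left(c,j \right)} = 25 + c + j$ ($H{\left(c,j \right)} = \left(c + j\right) + 25 = 25 + c + j$)
$H^{2}{\left(F{\left(-1,6 \right)},4 \right)} = \left(25 - 1 + 4\right)^{2} = 28^{2} = 784$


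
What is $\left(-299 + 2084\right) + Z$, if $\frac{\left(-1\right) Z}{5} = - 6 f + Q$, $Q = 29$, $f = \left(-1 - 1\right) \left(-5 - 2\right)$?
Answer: $2060$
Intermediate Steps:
$f = 14$ ($f = - 2 \left(-5 - 2\right) = \left(-2\right) \left(-7\right) = 14$)
$Z = 275$ ($Z = - 5 \left(\left(-6\right) 14 + 29\right) = - 5 \left(-84 + 29\right) = \left(-5\right) \left(-55\right) = 275$)
$\left(-299 + 2084\right) + Z = \left(-299 + 2084\right) + 275 = 1785 + 275 = 2060$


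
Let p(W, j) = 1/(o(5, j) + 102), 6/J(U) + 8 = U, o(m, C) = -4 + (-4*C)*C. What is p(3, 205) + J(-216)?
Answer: -252059/9408112 ≈ -0.026792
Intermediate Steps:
o(m, C) = -4 - 4*C**2
J(U) = 6/(-8 + U)
p(W, j) = 1/(98 - 4*j**2) (p(W, j) = 1/((-4 - 4*j**2) + 102) = 1/(98 - 4*j**2))
p(3, 205) + J(-216) = -1/(-98 + 4*205**2) + 6/(-8 - 216) = -1/(-98 + 4*42025) + 6/(-224) = -1/(-98 + 168100) + 6*(-1/224) = -1/168002 - 3/112 = -252059/9408112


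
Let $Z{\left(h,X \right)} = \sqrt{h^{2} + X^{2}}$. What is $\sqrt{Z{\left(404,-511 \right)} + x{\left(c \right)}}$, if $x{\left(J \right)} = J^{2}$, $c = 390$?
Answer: $\sqrt{152100 + \sqrt{424337}} \approx 390.83$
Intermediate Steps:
$Z{\left(h,X \right)} = \sqrt{X^{2} + h^{2}}$
$\sqrt{Z{\left(404,-511 \right)} + x{\left(c \right)}} = \sqrt{\sqrt{\left(-511\right)^{2} + 404^{2}} + 390^{2}} = \sqrt{\sqrt{261121 + 163216} + 152100} = \sqrt{\sqrt{424337} + 152100} = \sqrt{152100 + \sqrt{424337}}$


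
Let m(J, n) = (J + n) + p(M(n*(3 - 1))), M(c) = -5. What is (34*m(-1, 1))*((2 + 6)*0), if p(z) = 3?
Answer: 0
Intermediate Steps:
m(J, n) = 3 + J + n (m(J, n) = (J + n) + 3 = 3 + J + n)
(34*m(-1, 1))*((2 + 6)*0) = (34*(3 - 1 + 1))*((2 + 6)*0) = (34*3)*(8*0) = 102*0 = 0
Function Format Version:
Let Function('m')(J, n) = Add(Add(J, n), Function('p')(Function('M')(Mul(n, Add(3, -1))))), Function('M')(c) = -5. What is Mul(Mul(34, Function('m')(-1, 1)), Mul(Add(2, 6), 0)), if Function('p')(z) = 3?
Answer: 0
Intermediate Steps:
Function('m')(J, n) = Add(3, J, n) (Function('m')(J, n) = Add(Add(J, n), 3) = Add(3, J, n))
Mul(Mul(34, Function('m')(-1, 1)), Mul(Add(2, 6), 0)) = Mul(Mul(34, Add(3, -1, 1)), Mul(Add(2, 6), 0)) = Mul(Mul(34, 3), Mul(8, 0)) = Mul(102, 0) = 0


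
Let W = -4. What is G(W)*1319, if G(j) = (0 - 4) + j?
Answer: -10552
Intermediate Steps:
G(j) = -4 + j
G(W)*1319 = (-4 - 4)*1319 = -8*1319 = -10552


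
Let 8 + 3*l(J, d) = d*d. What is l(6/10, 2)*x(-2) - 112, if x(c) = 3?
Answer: -116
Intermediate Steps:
l(J, d) = -8/3 + d²/3 (l(J, d) = -8/3 + (d*d)/3 = -8/3 + d²/3)
l(6/10, 2)*x(-2) - 112 = (-8/3 + (⅓)*2²)*3 - 112 = (-8/3 + (⅓)*4)*3 - 112 = (-8/3 + 4/3)*3 - 112 = -4/3*3 - 112 = -4 - 112 = -116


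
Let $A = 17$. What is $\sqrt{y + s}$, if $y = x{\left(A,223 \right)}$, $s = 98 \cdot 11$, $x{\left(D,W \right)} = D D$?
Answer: $\sqrt{1367} \approx 36.973$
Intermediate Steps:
$x{\left(D,W \right)} = D^{2}$
$s = 1078$
$y = 289$ ($y = 17^{2} = 289$)
$\sqrt{y + s} = \sqrt{289 + 1078} = \sqrt{1367}$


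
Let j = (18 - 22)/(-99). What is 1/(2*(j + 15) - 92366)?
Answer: -99/9141256 ≈ -1.0830e-5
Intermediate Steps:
j = 4/99 (j = -4*(-1/99) = 4/99 ≈ 0.040404)
1/(2*(j + 15) - 92366) = 1/(2*(4/99 + 15) - 92366) = 1/(2*(1489/99) - 92366) = 1/(2978/99 - 92366) = 1/(-9141256/99) = -99/9141256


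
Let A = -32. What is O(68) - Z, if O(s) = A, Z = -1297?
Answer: 1265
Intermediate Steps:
O(s) = -32
O(68) - Z = -32 - 1*(-1297) = -32 + 1297 = 1265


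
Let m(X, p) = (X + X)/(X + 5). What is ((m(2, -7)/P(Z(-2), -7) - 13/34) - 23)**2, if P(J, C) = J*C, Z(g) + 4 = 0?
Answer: 1514844241/2775556 ≈ 545.78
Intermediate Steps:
Z(g) = -4 (Z(g) = -4 + 0 = -4)
P(J, C) = C*J
m(X, p) = 2*X/(5 + X) (m(X, p) = (2*X)/(5 + X) = 2*X/(5 + X))
((m(2, -7)/P(Z(-2), -7) - 13/34) - 23)**2 = (((2*2/(5 + 2))/((-7*(-4))) - 13/34) - 23)**2 = (((2*2/7)/28 - 13*1/34) - 23)**2 = (((2*2*(1/7))*(1/28) - 13/34) - 23)**2 = (((4/7)*(1/28) - 13/34) - 23)**2 = ((1/49 - 13/34) - 23)**2 = (-603/1666 - 23)**2 = (-38921/1666)**2 = 1514844241/2775556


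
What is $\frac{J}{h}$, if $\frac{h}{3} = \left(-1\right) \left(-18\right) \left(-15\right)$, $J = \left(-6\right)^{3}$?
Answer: $\frac{4}{15} \approx 0.26667$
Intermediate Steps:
$J = -216$
$h = -810$ ($h = 3 \left(-1\right) \left(-18\right) \left(-15\right) = 3 \cdot 18 \left(-15\right) = 3 \left(-270\right) = -810$)
$\frac{J}{h} = - \frac{216}{-810} = \left(-216\right) \left(- \frac{1}{810}\right) = \frac{4}{15}$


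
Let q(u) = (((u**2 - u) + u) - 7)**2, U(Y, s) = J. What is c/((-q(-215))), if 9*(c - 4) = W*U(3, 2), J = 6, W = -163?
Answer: 157/3204155286 ≈ 4.8999e-8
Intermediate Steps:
U(Y, s) = 6
q(u) = (-7 + u**2)**2 (q(u) = (u**2 - 7)**2 = (-7 + u**2)**2)
c = -314/3 (c = 4 + (-163*6)/9 = 4 + (1/9)*(-978) = 4 - 326/3 = -314/3 ≈ -104.67)
c/((-q(-215))) = -314*(-1/(-7 + (-215)**2)**2)/3 = -314*(-1/(-7 + 46225)**2)/3 = -314/(3*((-1*46218**2))) = -314/(3*((-1*2136103524))) = -314/3/(-2136103524) = -314/3*(-1/2136103524) = 157/3204155286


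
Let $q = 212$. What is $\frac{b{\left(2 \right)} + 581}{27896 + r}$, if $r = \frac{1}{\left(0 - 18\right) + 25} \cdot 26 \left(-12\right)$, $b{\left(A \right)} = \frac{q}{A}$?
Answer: $\frac{4809}{194960} \approx 0.024667$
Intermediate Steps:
$b{\left(A \right)} = \frac{212}{A}$
$r = - \frac{312}{7}$ ($r = \frac{1}{-18 + 25} \cdot 26 \left(-12\right) = \frac{1}{7} \cdot 26 \left(-12\right) = \frac{26}{7} \left(-12\right) = - \frac{312}{7} \approx -44.571$)
$\frac{b{\left(2 \right)} + 581}{27896 + r} = \frac{\frac{212}{2} + 581}{27896 - \frac{312}{7}} = \frac{212 \cdot \frac{1}{2} + 581}{\frac{194960}{7}} = \left(106 + 581\right) \frac{7}{194960} = 687 \cdot \frac{7}{194960} = \frac{4809}{194960}$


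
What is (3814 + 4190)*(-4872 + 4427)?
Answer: -3561780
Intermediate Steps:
(3814 + 4190)*(-4872 + 4427) = 8004*(-445) = -3561780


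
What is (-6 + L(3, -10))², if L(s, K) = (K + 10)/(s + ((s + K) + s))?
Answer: 36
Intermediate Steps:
L(s, K) = (10 + K)/(K + 3*s) (L(s, K) = (10 + K)/(s + ((K + s) + s)) = (10 + K)/(s + (K + 2*s)) = (10 + K)/(K + 3*s))
(-6 + L(3, -10))² = (-6 + (10 - 10)/(-10 + 3*3))² = (-6 + 0/(-10 + 9))² = (-6 + 0/(-1))² = (-6 - 1*0)² = (-6 + 0)² = (-6)² = 36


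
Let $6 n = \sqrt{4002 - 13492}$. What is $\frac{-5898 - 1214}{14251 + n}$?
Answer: $- \frac{1824356016}{3655642763} + \frac{21336 i \sqrt{9490}}{3655642763} \approx -0.49905 + 0.00056857 i$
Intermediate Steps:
$n = \frac{i \sqrt{9490}}{6}$ ($n = \frac{\sqrt{4002 - 13492}}{6} = \frac{\sqrt{-9490}}{6} = \frac{i \sqrt{9490}}{6} \approx 16.236 i$)
$\frac{-5898 - 1214}{14251 + n} = \frac{-5898 - 1214}{14251 + \frac{i \sqrt{9490}}{6}} = - \frac{7112}{14251 + \frac{i \sqrt{9490}}{6}}$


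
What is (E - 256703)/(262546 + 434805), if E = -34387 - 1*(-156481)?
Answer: -134609/697351 ≈ -0.19303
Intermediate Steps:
E = 122094 (E = -34387 + 156481 = 122094)
(E - 256703)/(262546 + 434805) = (122094 - 256703)/(262546 + 434805) = -134609/697351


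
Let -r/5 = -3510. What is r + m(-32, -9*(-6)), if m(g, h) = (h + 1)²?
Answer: 20575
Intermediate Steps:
m(g, h) = (1 + h)²
r = 17550 (r = -5*(-3510) = 17550)
r + m(-32, -9*(-6)) = 17550 + (1 - 9*(-6))² = 17550 + (1 + 54)² = 17550 + 55² = 17550 + 3025 = 20575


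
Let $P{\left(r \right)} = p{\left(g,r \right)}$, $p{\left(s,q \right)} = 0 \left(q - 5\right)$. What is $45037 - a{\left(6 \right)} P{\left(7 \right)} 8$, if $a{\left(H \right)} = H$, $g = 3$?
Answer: $45037$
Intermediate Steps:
$p{\left(s,q \right)} = 0$ ($p{\left(s,q \right)} = 0 \left(-5 + q\right) = 0$)
$P{\left(r \right)} = 0$
$45037 - a{\left(6 \right)} P{\left(7 \right)} 8 = 45037 - 6 \cdot 0 \cdot 8 = 45037 - 0 \cdot 8 = 45037 - 0 = 45037 + 0 = 45037$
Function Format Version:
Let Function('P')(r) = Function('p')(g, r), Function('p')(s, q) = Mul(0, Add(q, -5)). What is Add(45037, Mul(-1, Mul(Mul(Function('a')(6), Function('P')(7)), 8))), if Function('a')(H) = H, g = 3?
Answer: 45037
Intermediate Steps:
Function('p')(s, q) = 0 (Function('p')(s, q) = Mul(0, Add(-5, q)) = 0)
Function('P')(r) = 0
Add(45037, Mul(-1, Mul(Mul(Function('a')(6), Function('P')(7)), 8))) = Add(45037, Mul(-1, Mul(Mul(6, 0), 8))) = Add(45037, Mul(-1, Mul(0, 8))) = Add(45037, Mul(-1, 0)) = Add(45037, 0) = 45037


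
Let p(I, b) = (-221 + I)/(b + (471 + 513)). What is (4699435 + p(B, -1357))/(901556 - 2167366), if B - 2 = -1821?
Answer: -350578259/94429426 ≈ -3.7126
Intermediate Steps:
B = -1819 (B = 2 - 1821 = -1819)
p(I, b) = (-221 + I)/(984 + b) (p(I, b) = (-221 + I)/(b + 984) = (-221 + I)/(984 + b))
(4699435 + p(B, -1357))/(901556 - 2167366) = (4699435 + (-221 - 1819)/(984 - 1357))/(901556 - 2167366) = (4699435 - 2040/(-373))/(-1265810) = (4699435 - 1/373*(-2040))*(-1/1265810) = (4699435 + 2040/373)*(-1/1265810) = (1752891295/373)*(-1/1265810) = -350578259/94429426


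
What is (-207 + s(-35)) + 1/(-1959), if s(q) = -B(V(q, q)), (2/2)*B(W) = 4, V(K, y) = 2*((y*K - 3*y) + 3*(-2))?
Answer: -413350/1959 ≈ -211.00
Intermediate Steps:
V(K, y) = -12 - 6*y + 2*K*y (V(K, y) = 2*((K*y - 3*y) - 6) = 2*((-3*y + K*y) - 6) = 2*(-6 - 3*y + K*y) = -12 - 6*y + 2*K*y)
B(W) = 4
s(q) = -4 (s(q) = -1*4 = -4)
(-207 + s(-35)) + 1/(-1959) = (-207 - 4) + 1/(-1959) = -211 - 1/1959 = -413350/1959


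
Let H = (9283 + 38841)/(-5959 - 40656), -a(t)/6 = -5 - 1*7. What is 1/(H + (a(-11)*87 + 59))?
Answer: 46615/294698521 ≈ 0.00015818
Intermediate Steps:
a(t) = 72 (a(t) = -6*(-5 - 1*7) = -6*(-5 - 7) = -6*(-12) = 72)
H = -48124/46615 (H = 48124/(-46615) = 48124*(-1/46615) = -48124/46615 ≈ -1.0324)
1/(H + (a(-11)*87 + 59)) = 1/(-48124/46615 + (72*87 + 59)) = 1/(-48124/46615 + (6264 + 59)) = 1/(-48124/46615 + 6323) = 1/(294698521/46615) = 46615/294698521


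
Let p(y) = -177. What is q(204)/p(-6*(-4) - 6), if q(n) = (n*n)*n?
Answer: -2829888/59 ≈ -47964.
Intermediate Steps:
q(n) = n³ (q(n) = n²*n = n³)
q(204)/p(-6*(-4) - 6) = 204³/(-177) = 8489664*(-1/177) = -2829888/59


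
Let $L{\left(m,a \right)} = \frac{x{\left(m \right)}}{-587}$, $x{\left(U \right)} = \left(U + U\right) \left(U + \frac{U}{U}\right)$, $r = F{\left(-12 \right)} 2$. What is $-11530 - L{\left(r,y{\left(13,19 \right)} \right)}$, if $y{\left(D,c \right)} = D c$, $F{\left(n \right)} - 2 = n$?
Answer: $- \frac{6767350}{587} \approx -11529.0$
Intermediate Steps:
$F{\left(n \right)} = 2 + n$
$r = -20$ ($r = \left(2 - 12\right) 2 = \left(-10\right) 2 = -20$)
$x{\left(U \right)} = 2 U \left(1 + U\right)$ ($x{\left(U \right)} = 2 U \left(U + 1\right) = 2 U \left(1 + U\right)$)
$L{\left(m,a \right)} = - \frac{2 m \left(1 + m\right)}{587}$ ($L{\left(m,a \right)} = \frac{2 m \left(1 + m\right)}{-587} = 2 m \left(1 + m\right) \left(- \frac{1}{587}\right) = - \frac{2 m \left(1 + m\right)}{587}$)
$-11530 - L{\left(r,y{\left(13,19 \right)} \right)} = -11530 - \left(- \frac{2}{587}\right) \left(-20\right) \left(1 - 20\right) = -11530 - \left(- \frac{2}{587}\right) \left(-20\right) \left(-19\right) = -11530 - - \frac{760}{587} = -11530 + \frac{760}{587} = - \frac{6767350}{587}$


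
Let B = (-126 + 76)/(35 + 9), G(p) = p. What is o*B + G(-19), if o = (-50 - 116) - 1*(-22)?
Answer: 1591/11 ≈ 144.64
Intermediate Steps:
B = -25/22 (B = -50/44 = -50*1/44 = -25/22 ≈ -1.1364)
o = -144 (o = -166 + 22 = -144)
o*B + G(-19) = -144*(-25/22) - 19 = 1800/11 - 19 = 1591/11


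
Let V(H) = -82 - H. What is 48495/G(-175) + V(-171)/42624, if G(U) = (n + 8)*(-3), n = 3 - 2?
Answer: -25519117/14208 ≈ -1796.1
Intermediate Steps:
n = 1
G(U) = -27 (G(U) = (1 + 8)*(-3) = 9*(-3) = -27)
48495/G(-175) + V(-171)/42624 = 48495/(-27) + (-82 - 1*(-171))/42624 = 48495*(-1/27) + (-82 + 171)*(1/42624) = -16165/9 + 89*(1/42624) = -16165/9 + 89/42624 = -25519117/14208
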